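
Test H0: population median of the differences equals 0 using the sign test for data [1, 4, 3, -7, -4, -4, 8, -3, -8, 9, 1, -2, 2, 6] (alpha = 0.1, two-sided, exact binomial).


Step 1: Discard zero differences. Original n = 14; n_eff = number of nonzero differences = 14.
Nonzero differences (with sign): +1, +4, +3, -7, -4, -4, +8, -3, -8, +9, +1, -2, +2, +6
Step 2: Count signs: positive = 8, negative = 6.
Step 3: Under H0: P(positive) = 0.5, so the number of positives S ~ Bin(14, 0.5).
Step 4: Two-sided exact p-value = sum of Bin(14,0.5) probabilities at or below the observed probability = 0.790527.
Step 5: alpha = 0.1. fail to reject H0.

n_eff = 14, pos = 8, neg = 6, p = 0.790527, fail to reject H0.


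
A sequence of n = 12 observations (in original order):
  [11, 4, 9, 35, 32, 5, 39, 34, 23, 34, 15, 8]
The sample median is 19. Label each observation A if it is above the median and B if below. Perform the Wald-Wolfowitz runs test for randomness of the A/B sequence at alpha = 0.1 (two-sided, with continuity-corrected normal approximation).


Step 1: Compute median = 19; label A = above, B = below.
Labels in order: BBBAABAAAABB  (n_A = 6, n_B = 6)
Step 2: Count runs R = 5.
Step 3: Under H0 (random ordering), E[R] = 2*n_A*n_B/(n_A+n_B) + 1 = 2*6*6/12 + 1 = 7.0000.
        Var[R] = 2*n_A*n_B*(2*n_A*n_B - n_A - n_B) / ((n_A+n_B)^2 * (n_A+n_B-1)) = 4320/1584 = 2.7273.
        SD[R] = 1.6514.
Step 4: Continuity-corrected z = (R + 0.5 - E[R]) / SD[R] = (5 + 0.5 - 7.0000) / 1.6514 = -0.9083.
Step 5: Two-sided p-value via normal approximation = 2*(1 - Phi(|z|)) = 0.363722.
Step 6: alpha = 0.1. fail to reject H0.

R = 5, z = -0.9083, p = 0.363722, fail to reject H0.


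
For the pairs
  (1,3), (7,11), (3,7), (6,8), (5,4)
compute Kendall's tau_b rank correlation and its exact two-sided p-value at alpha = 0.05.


Step 1: Enumerate the 10 unordered pairs (i,j) with i<j and classify each by sign(x_j-x_i) * sign(y_j-y_i).
  (1,2):dx=+6,dy=+8->C; (1,3):dx=+2,dy=+4->C; (1,4):dx=+5,dy=+5->C; (1,5):dx=+4,dy=+1->C
  (2,3):dx=-4,dy=-4->C; (2,4):dx=-1,dy=-3->C; (2,5):dx=-2,dy=-7->C; (3,4):dx=+3,dy=+1->C
  (3,5):dx=+2,dy=-3->D; (4,5):dx=-1,dy=-4->C
Step 2: C = 9, D = 1, total pairs = 10.
Step 3: tau = (C - D)/(n(n-1)/2) = (9 - 1)/10 = 0.800000.
Step 4: Exact two-sided p-value (enumerate n! = 120 permutations of y under H0): p = 0.083333.
Step 5: alpha = 0.05. fail to reject H0.

tau_b = 0.8000 (C=9, D=1), p = 0.083333, fail to reject H0.


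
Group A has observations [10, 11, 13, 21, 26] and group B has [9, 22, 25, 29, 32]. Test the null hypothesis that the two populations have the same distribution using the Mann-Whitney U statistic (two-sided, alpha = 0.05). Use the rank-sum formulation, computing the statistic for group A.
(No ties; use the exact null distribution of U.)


Step 1: Combine and sort all 10 observations; assign midranks.
sorted (value, group): (9,Y), (10,X), (11,X), (13,X), (21,X), (22,Y), (25,Y), (26,X), (29,Y), (32,Y)
ranks: 9->1, 10->2, 11->3, 13->4, 21->5, 22->6, 25->7, 26->8, 29->9, 32->10
Step 2: Rank sum for X: R1 = 2 + 3 + 4 + 5 + 8 = 22.
Step 3: U_X = R1 - n1(n1+1)/2 = 22 - 5*6/2 = 22 - 15 = 7.
       U_Y = n1*n2 - U_X = 25 - 7 = 18.
Step 4: No ties, so the exact null distribution of U (based on enumerating the C(10,5) = 252 equally likely rank assignments) gives the two-sided p-value.
Step 5: p-value = 0.309524; compare to alpha = 0.05. fail to reject H0.

U_X = 7, p = 0.309524, fail to reject H0 at alpha = 0.05.


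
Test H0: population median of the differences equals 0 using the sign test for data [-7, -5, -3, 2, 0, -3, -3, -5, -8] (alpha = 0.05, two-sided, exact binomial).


Step 1: Discard zero differences. Original n = 9; n_eff = number of nonzero differences = 8.
Nonzero differences (with sign): -7, -5, -3, +2, -3, -3, -5, -8
Step 2: Count signs: positive = 1, negative = 7.
Step 3: Under H0: P(positive) = 0.5, so the number of positives S ~ Bin(8, 0.5).
Step 4: Two-sided exact p-value = sum of Bin(8,0.5) probabilities at or below the observed probability = 0.070312.
Step 5: alpha = 0.05. fail to reject H0.

n_eff = 8, pos = 1, neg = 7, p = 0.070312, fail to reject H0.


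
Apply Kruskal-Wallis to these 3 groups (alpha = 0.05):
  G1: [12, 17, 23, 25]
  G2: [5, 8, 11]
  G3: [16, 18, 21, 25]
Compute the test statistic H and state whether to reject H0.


Step 1: Combine all N = 11 observations and assign midranks.
sorted (value, group, rank): (5,G2,1), (8,G2,2), (11,G2,3), (12,G1,4), (16,G3,5), (17,G1,6), (18,G3,7), (21,G3,8), (23,G1,9), (25,G1,10.5), (25,G3,10.5)
Step 2: Sum ranks within each group.
R_1 = 29.5 (n_1 = 4)
R_2 = 6 (n_2 = 3)
R_3 = 30.5 (n_3 = 4)
Step 3: H = 12/(N(N+1)) * sum(R_i^2/n_i) - 3(N+1)
     = 12/(11*12) * (29.5^2/4 + 6^2/3 + 30.5^2/4) - 3*12
     = 0.090909 * 462.125 - 36
     = 6.011364.
Step 4: Ties present; correction factor C = 1 - 6/(11^3 - 11) = 0.995455. Corrected H = 6.011364 / 0.995455 = 6.038813.
Step 5: Under H0, H ~ chi^2(2); p-value = 0.048830.
Step 6: alpha = 0.05. reject H0.

H = 6.0388, df = 2, p = 0.048830, reject H0.


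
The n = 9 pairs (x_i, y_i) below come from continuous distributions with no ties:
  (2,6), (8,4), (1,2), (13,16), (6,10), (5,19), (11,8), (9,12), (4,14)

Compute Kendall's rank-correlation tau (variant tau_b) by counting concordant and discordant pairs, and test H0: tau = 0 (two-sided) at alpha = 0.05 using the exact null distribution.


Step 1: Enumerate the 36 unordered pairs (i,j) with i<j and classify each by sign(x_j-x_i) * sign(y_j-y_i).
  (1,2):dx=+6,dy=-2->D; (1,3):dx=-1,dy=-4->C; (1,4):dx=+11,dy=+10->C; (1,5):dx=+4,dy=+4->C
  (1,6):dx=+3,dy=+13->C; (1,7):dx=+9,dy=+2->C; (1,8):dx=+7,dy=+6->C; (1,9):dx=+2,dy=+8->C
  (2,3):dx=-7,dy=-2->C; (2,4):dx=+5,dy=+12->C; (2,5):dx=-2,dy=+6->D; (2,6):dx=-3,dy=+15->D
  (2,7):dx=+3,dy=+4->C; (2,8):dx=+1,dy=+8->C; (2,9):dx=-4,dy=+10->D; (3,4):dx=+12,dy=+14->C
  (3,5):dx=+5,dy=+8->C; (3,6):dx=+4,dy=+17->C; (3,7):dx=+10,dy=+6->C; (3,8):dx=+8,dy=+10->C
  (3,9):dx=+3,dy=+12->C; (4,5):dx=-7,dy=-6->C; (4,6):dx=-8,dy=+3->D; (4,7):dx=-2,dy=-8->C
  (4,8):dx=-4,dy=-4->C; (4,9):dx=-9,dy=-2->C; (5,6):dx=-1,dy=+9->D; (5,7):dx=+5,dy=-2->D
  (5,8):dx=+3,dy=+2->C; (5,9):dx=-2,dy=+4->D; (6,7):dx=+6,dy=-11->D; (6,8):dx=+4,dy=-7->D
  (6,9):dx=-1,dy=-5->C; (7,8):dx=-2,dy=+4->D; (7,9):dx=-7,dy=+6->D; (8,9):dx=-5,dy=+2->D
Step 2: C = 23, D = 13, total pairs = 36.
Step 3: tau = (C - D)/(n(n-1)/2) = (23 - 13)/36 = 0.277778.
Step 4: Exact two-sided p-value (enumerate n! = 362880 permutations of y under H0): p = 0.358488.
Step 5: alpha = 0.05. fail to reject H0.

tau_b = 0.2778 (C=23, D=13), p = 0.358488, fail to reject H0.


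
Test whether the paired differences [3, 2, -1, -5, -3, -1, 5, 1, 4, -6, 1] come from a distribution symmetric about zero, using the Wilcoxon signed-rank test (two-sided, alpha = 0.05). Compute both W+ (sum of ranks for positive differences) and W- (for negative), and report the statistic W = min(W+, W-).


Step 1: Drop any zero differences (none here) and take |d_i|.
|d| = [3, 2, 1, 5, 3, 1, 5, 1, 4, 6, 1]
Step 2: Midrank |d_i| (ties get averaged ranks).
ranks: |3|->6.5, |2|->5, |1|->2.5, |5|->9.5, |3|->6.5, |1|->2.5, |5|->9.5, |1|->2.5, |4|->8, |6|->11, |1|->2.5
Step 3: Attach original signs; sum ranks with positive sign and with negative sign.
W+ = 6.5 + 5 + 9.5 + 2.5 + 8 + 2.5 = 34
W- = 2.5 + 9.5 + 6.5 + 2.5 + 11 = 32
(Check: W+ + W- = 66 should equal n(n+1)/2 = 66.)
Step 4: Test statistic W = min(W+, W-) = 32.
Step 5: Ties in |d|, so use the tie-corrected normal approximation.
        E[W] = n(n+1)/4 = 11*12/4 = 33.
        Tie groups: |d|=1 (t=4), |d|=3 (t=2), |d|=5 (t=2); sum(t^3 - t) = 72.
        Var[W] = n(n+1)(2n+1)/24 - sum(t^3-t)/48 = 3036/24 - 72/48 = 125.
        z = (W - E[W]) / sqrt(Var[W]) = (32 - 33) / 11.1803 = -0.0894.
        Two-sided p = 2*Phi(z) = 0.928730.
Step 6: alpha = 0.05. fail to reject H0.

W+ = 34, W- = 32, W = min = 32, p = 0.928730, fail to reject H0.


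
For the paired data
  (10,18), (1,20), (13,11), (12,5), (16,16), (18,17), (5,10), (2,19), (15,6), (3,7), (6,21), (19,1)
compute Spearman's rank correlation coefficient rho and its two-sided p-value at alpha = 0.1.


Step 1: Rank x and y separately (midranks; no ties here).
rank(x): 10->6, 1->1, 13->8, 12->7, 16->10, 18->11, 5->4, 2->2, 15->9, 3->3, 6->5, 19->12
rank(y): 18->9, 20->11, 11->6, 5->2, 16->7, 17->8, 10->5, 19->10, 6->3, 7->4, 21->12, 1->1
Step 2: d_i = R_x(i) - R_y(i); compute d_i^2.
  (6-9)^2=9, (1-11)^2=100, (8-6)^2=4, (7-2)^2=25, (10-7)^2=9, (11-8)^2=9, (4-5)^2=1, (2-10)^2=64, (9-3)^2=36, (3-4)^2=1, (5-12)^2=49, (12-1)^2=121
sum(d^2) = 428.
Step 3: rho = 1 - 6*428 / (12*(12^2 - 1)) = 1 - 2568/1716 = -0.496503.
Step 4: Under H0, t = rho * sqrt((n-2)/(1-rho^2)) = -1.8088 ~ t(10).
Step 5: Two-sided p-value from the t-distribution with 10 df = 0.100603.
Step 6: alpha = 0.1. fail to reject H0.

rho = -0.4965, p = 0.100603, fail to reject H0 at alpha = 0.1.


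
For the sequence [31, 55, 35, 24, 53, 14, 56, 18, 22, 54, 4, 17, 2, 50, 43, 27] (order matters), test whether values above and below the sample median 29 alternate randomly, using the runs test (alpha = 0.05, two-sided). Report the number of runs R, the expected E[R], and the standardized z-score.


Step 1: Compute median = 29; label A = above, B = below.
Labels in order: AAABABABBABBBAAB  (n_A = 8, n_B = 8)
Step 2: Count runs R = 10.
Step 3: Under H0 (random ordering), E[R] = 2*n_A*n_B/(n_A+n_B) + 1 = 2*8*8/16 + 1 = 9.0000.
        Var[R] = 2*n_A*n_B*(2*n_A*n_B - n_A - n_B) / ((n_A+n_B)^2 * (n_A+n_B-1)) = 14336/3840 = 3.7333.
        SD[R] = 1.9322.
Step 4: Continuity-corrected z = (R - 0.5 - E[R]) / SD[R] = (10 - 0.5 - 9.0000) / 1.9322 = 0.2588.
Step 5: Two-sided p-value via normal approximation = 2*(1 - Phi(|z|)) = 0.795809.
Step 6: alpha = 0.05. fail to reject H0.

R = 10, z = 0.2588, p = 0.795809, fail to reject H0.


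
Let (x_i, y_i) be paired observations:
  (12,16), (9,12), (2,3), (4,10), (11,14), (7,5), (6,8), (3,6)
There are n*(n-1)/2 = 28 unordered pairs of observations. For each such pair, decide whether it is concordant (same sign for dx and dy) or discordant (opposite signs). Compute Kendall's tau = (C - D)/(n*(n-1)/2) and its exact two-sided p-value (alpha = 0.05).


Step 1: Enumerate the 28 unordered pairs (i,j) with i<j and classify each by sign(x_j-x_i) * sign(y_j-y_i).
  (1,2):dx=-3,dy=-4->C; (1,3):dx=-10,dy=-13->C; (1,4):dx=-8,dy=-6->C; (1,5):dx=-1,dy=-2->C
  (1,6):dx=-5,dy=-11->C; (1,7):dx=-6,dy=-8->C; (1,8):dx=-9,dy=-10->C; (2,3):dx=-7,dy=-9->C
  (2,4):dx=-5,dy=-2->C; (2,5):dx=+2,dy=+2->C; (2,6):dx=-2,dy=-7->C; (2,7):dx=-3,dy=-4->C
  (2,8):dx=-6,dy=-6->C; (3,4):dx=+2,dy=+7->C; (3,5):dx=+9,dy=+11->C; (3,6):dx=+5,dy=+2->C
  (3,7):dx=+4,dy=+5->C; (3,8):dx=+1,dy=+3->C; (4,5):dx=+7,dy=+4->C; (4,6):dx=+3,dy=-5->D
  (4,7):dx=+2,dy=-2->D; (4,8):dx=-1,dy=-4->C; (5,6):dx=-4,dy=-9->C; (5,7):dx=-5,dy=-6->C
  (5,8):dx=-8,dy=-8->C; (6,7):dx=-1,dy=+3->D; (6,8):dx=-4,dy=+1->D; (7,8):dx=-3,dy=-2->C
Step 2: C = 24, D = 4, total pairs = 28.
Step 3: tau = (C - D)/(n(n-1)/2) = (24 - 4)/28 = 0.714286.
Step 4: Exact two-sided p-value (enumerate n! = 40320 permutations of y under H0): p = 0.014137.
Step 5: alpha = 0.05. reject H0.

tau_b = 0.7143 (C=24, D=4), p = 0.014137, reject H0.


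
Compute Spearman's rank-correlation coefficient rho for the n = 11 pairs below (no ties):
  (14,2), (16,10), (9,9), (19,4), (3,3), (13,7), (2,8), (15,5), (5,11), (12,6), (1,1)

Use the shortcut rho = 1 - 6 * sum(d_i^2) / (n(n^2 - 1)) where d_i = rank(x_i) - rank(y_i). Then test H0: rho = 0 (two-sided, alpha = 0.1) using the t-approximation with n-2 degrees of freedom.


Step 1: Rank x and y separately (midranks; no ties here).
rank(x): 14->8, 16->10, 9->5, 19->11, 3->3, 13->7, 2->2, 15->9, 5->4, 12->6, 1->1
rank(y): 2->2, 10->10, 9->9, 4->4, 3->3, 7->7, 8->8, 5->5, 11->11, 6->6, 1->1
Step 2: d_i = R_x(i) - R_y(i); compute d_i^2.
  (8-2)^2=36, (10-10)^2=0, (5-9)^2=16, (11-4)^2=49, (3-3)^2=0, (7-7)^2=0, (2-8)^2=36, (9-5)^2=16, (4-11)^2=49, (6-6)^2=0, (1-1)^2=0
sum(d^2) = 202.
Step 3: rho = 1 - 6*202 / (11*(11^2 - 1)) = 1 - 1212/1320 = 0.081818.
Step 4: Under H0, t = rho * sqrt((n-2)/(1-rho^2)) = 0.2463 ~ t(9).
Step 5: Two-sided p-value from the t-distribution with 9 df = 0.810990.
Step 6: alpha = 0.1. fail to reject H0.

rho = 0.0818, p = 0.810990, fail to reject H0 at alpha = 0.1.


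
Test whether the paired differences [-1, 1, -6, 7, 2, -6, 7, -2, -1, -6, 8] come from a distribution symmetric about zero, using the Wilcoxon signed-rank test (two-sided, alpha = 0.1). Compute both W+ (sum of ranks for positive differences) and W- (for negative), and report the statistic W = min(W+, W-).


Step 1: Drop any zero differences (none here) and take |d_i|.
|d| = [1, 1, 6, 7, 2, 6, 7, 2, 1, 6, 8]
Step 2: Midrank |d_i| (ties get averaged ranks).
ranks: |1|->2, |1|->2, |6|->7, |7|->9.5, |2|->4.5, |6|->7, |7|->9.5, |2|->4.5, |1|->2, |6|->7, |8|->11
Step 3: Attach original signs; sum ranks with positive sign and with negative sign.
W+ = 2 + 9.5 + 4.5 + 9.5 + 11 = 36.5
W- = 2 + 7 + 7 + 4.5 + 2 + 7 = 29.5
(Check: W+ + W- = 66 should equal n(n+1)/2 = 66.)
Step 4: Test statistic W = min(W+, W-) = 29.5.
Step 5: Ties in |d|, so use the tie-corrected normal approximation.
        E[W] = n(n+1)/4 = 11*12/4 = 33.
        Tie groups: |d|=1 (t=3), |d|=2 (t=2), |d|=6 (t=3), |d|=7 (t=2); sum(t^3 - t) = 60.
        Var[W] = n(n+1)(2n+1)/24 - sum(t^3-t)/48 = 3036/24 - 60/48 = 125.25.
        z = (W - E[W]) / sqrt(Var[W]) = (29.5 - 33) / 11.1915 = -0.3127.
        Two-sided p = 2*Phi(z) = 0.754481.
Step 6: alpha = 0.1. fail to reject H0.

W+ = 36.5, W- = 29.5, W = min = 29.5, p = 0.754481, fail to reject H0.


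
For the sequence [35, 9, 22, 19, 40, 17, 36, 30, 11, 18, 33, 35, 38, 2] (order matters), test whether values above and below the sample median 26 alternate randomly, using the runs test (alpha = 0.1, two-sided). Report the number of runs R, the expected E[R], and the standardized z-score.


Step 1: Compute median = 26; label A = above, B = below.
Labels in order: ABBBABAABBAAAB  (n_A = 7, n_B = 7)
Step 2: Count runs R = 8.
Step 3: Under H0 (random ordering), E[R] = 2*n_A*n_B/(n_A+n_B) + 1 = 2*7*7/14 + 1 = 8.0000.
        Var[R] = 2*n_A*n_B*(2*n_A*n_B - n_A - n_B) / ((n_A+n_B)^2 * (n_A+n_B-1)) = 8232/2548 = 3.2308.
        SD[R] = 1.7974.
Step 4: R = E[R], so z = 0 with no continuity correction.
Step 5: Two-sided p-value via normal approximation = 2*(1 - Phi(|z|)) = 1.000000.
Step 6: alpha = 0.1. fail to reject H0.

R = 8, z = 0.0000, p = 1.000000, fail to reject H0.


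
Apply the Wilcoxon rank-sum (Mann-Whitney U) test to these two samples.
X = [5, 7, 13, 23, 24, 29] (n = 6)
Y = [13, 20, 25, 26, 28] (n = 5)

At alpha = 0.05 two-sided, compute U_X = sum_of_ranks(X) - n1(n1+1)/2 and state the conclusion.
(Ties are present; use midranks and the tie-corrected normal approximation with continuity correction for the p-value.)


Step 1: Combine and sort all 11 observations; assign midranks.
sorted (value, group): (5,X), (7,X), (13,X), (13,Y), (20,Y), (23,X), (24,X), (25,Y), (26,Y), (28,Y), (29,X)
ranks: 5->1, 7->2, 13->3.5, 13->3.5, 20->5, 23->6, 24->7, 25->8, 26->9, 28->10, 29->11
Step 2: Rank sum for X: R1 = 1 + 2 + 3.5 + 6 + 7 + 11 = 30.5.
Step 3: U_X = R1 - n1(n1+1)/2 = 30.5 - 6*7/2 = 30.5 - 21 = 9.5.
       U_Y = n1*n2 - U_X = 30 - 9.5 = 20.5.
Step 4: Ties are present, so use the tie-corrected normal approximation (with continuity correction) for the p-value.
Step 5: p-value = 0.360216; compare to alpha = 0.05. fail to reject H0.

U_X = 9.5, p = 0.360216, fail to reject H0 at alpha = 0.05.


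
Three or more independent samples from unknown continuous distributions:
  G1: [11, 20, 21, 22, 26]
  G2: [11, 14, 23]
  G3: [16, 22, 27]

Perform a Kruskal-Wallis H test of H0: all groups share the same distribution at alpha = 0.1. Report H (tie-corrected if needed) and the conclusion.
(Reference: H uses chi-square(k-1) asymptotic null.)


Step 1: Combine all N = 11 observations and assign midranks.
sorted (value, group, rank): (11,G1,1.5), (11,G2,1.5), (14,G2,3), (16,G3,4), (20,G1,5), (21,G1,6), (22,G1,7.5), (22,G3,7.5), (23,G2,9), (26,G1,10), (27,G3,11)
Step 2: Sum ranks within each group.
R_1 = 30 (n_1 = 5)
R_2 = 13.5 (n_2 = 3)
R_3 = 22.5 (n_3 = 3)
Step 3: H = 12/(N(N+1)) * sum(R_i^2/n_i) - 3(N+1)
     = 12/(11*12) * (30^2/5 + 13.5^2/3 + 22.5^2/3) - 3*12
     = 0.090909 * 409.5 - 36
     = 1.227273.
Step 4: Ties present; correction factor C = 1 - 12/(11^3 - 11) = 0.990909. Corrected H = 1.227273 / 0.990909 = 1.238532.
Step 5: Under H0, H ~ chi^2(2); p-value = 0.538339.
Step 6: alpha = 0.1. fail to reject H0.

H = 1.2385, df = 2, p = 0.538339, fail to reject H0.


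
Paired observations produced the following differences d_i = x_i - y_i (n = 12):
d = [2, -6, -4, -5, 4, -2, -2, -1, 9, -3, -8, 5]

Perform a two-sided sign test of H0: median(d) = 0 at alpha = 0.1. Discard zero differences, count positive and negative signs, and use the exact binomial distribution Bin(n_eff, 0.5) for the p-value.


Step 1: Discard zero differences. Original n = 12; n_eff = number of nonzero differences = 12.
Nonzero differences (with sign): +2, -6, -4, -5, +4, -2, -2, -1, +9, -3, -8, +5
Step 2: Count signs: positive = 4, negative = 8.
Step 3: Under H0: P(positive) = 0.5, so the number of positives S ~ Bin(12, 0.5).
Step 4: Two-sided exact p-value = sum of Bin(12,0.5) probabilities at or below the observed probability = 0.387695.
Step 5: alpha = 0.1. fail to reject H0.

n_eff = 12, pos = 4, neg = 8, p = 0.387695, fail to reject H0.


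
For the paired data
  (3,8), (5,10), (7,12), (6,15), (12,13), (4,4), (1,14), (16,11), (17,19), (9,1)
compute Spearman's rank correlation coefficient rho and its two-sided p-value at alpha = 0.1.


Step 1: Rank x and y separately (midranks; no ties here).
rank(x): 3->2, 5->4, 7->6, 6->5, 12->8, 4->3, 1->1, 16->9, 17->10, 9->7
rank(y): 8->3, 10->4, 12->6, 15->9, 13->7, 4->2, 14->8, 11->5, 19->10, 1->1
Step 2: d_i = R_x(i) - R_y(i); compute d_i^2.
  (2-3)^2=1, (4-4)^2=0, (6-6)^2=0, (5-9)^2=16, (8-7)^2=1, (3-2)^2=1, (1-8)^2=49, (9-5)^2=16, (10-10)^2=0, (7-1)^2=36
sum(d^2) = 120.
Step 3: rho = 1 - 6*120 / (10*(10^2 - 1)) = 1 - 720/990 = 0.272727.
Step 4: Under H0, t = rho * sqrt((n-2)/(1-rho^2)) = 0.8018 ~ t(8).
Step 5: Two-sided p-value from the t-distribution with 8 df = 0.445838.
Step 6: alpha = 0.1. fail to reject H0.

rho = 0.2727, p = 0.445838, fail to reject H0 at alpha = 0.1.


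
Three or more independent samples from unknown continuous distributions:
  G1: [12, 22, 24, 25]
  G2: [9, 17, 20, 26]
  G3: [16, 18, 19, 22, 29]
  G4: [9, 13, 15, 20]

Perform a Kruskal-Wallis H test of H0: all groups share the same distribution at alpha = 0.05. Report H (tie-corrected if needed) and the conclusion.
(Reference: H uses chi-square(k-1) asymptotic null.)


Step 1: Combine all N = 17 observations and assign midranks.
sorted (value, group, rank): (9,G2,1.5), (9,G4,1.5), (12,G1,3), (13,G4,4), (15,G4,5), (16,G3,6), (17,G2,7), (18,G3,8), (19,G3,9), (20,G2,10.5), (20,G4,10.5), (22,G1,12.5), (22,G3,12.5), (24,G1,14), (25,G1,15), (26,G2,16), (29,G3,17)
Step 2: Sum ranks within each group.
R_1 = 44.5 (n_1 = 4)
R_2 = 35 (n_2 = 4)
R_3 = 52.5 (n_3 = 5)
R_4 = 21 (n_4 = 4)
Step 3: H = 12/(N(N+1)) * sum(R_i^2/n_i) - 3(N+1)
     = 12/(17*18) * (44.5^2/4 + 35^2/4 + 52.5^2/5 + 21^2/4) - 3*18
     = 0.039216 * 1462.81 - 54
     = 3.365196.
Step 4: Ties present; correction factor C = 1 - 18/(17^3 - 17) = 0.996324. Corrected H = 3.365196 / 0.996324 = 3.377614.
Step 5: Under H0, H ~ chi^2(3); p-value = 0.336986.
Step 6: alpha = 0.05. fail to reject H0.

H = 3.3776, df = 3, p = 0.336986, fail to reject H0.


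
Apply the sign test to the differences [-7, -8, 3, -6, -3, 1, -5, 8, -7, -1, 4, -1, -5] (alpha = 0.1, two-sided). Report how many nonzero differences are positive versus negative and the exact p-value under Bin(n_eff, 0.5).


Step 1: Discard zero differences. Original n = 13; n_eff = number of nonzero differences = 13.
Nonzero differences (with sign): -7, -8, +3, -6, -3, +1, -5, +8, -7, -1, +4, -1, -5
Step 2: Count signs: positive = 4, negative = 9.
Step 3: Under H0: P(positive) = 0.5, so the number of positives S ~ Bin(13, 0.5).
Step 4: Two-sided exact p-value = sum of Bin(13,0.5) probabilities at or below the observed probability = 0.266846.
Step 5: alpha = 0.1. fail to reject H0.

n_eff = 13, pos = 4, neg = 9, p = 0.266846, fail to reject H0.


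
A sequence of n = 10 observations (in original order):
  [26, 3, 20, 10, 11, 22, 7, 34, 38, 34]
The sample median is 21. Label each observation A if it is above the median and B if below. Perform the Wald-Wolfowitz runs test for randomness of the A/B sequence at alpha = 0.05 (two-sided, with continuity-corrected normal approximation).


Step 1: Compute median = 21; label A = above, B = below.
Labels in order: ABBBBABAAA  (n_A = 5, n_B = 5)
Step 2: Count runs R = 5.
Step 3: Under H0 (random ordering), E[R] = 2*n_A*n_B/(n_A+n_B) + 1 = 2*5*5/10 + 1 = 6.0000.
        Var[R] = 2*n_A*n_B*(2*n_A*n_B - n_A - n_B) / ((n_A+n_B)^2 * (n_A+n_B-1)) = 2000/900 = 2.2222.
        SD[R] = 1.4907.
Step 4: Continuity-corrected z = (R + 0.5 - E[R]) / SD[R] = (5 + 0.5 - 6.0000) / 1.4907 = -0.3354.
Step 5: Two-sided p-value via normal approximation = 2*(1 - Phi(|z|)) = 0.737316.
Step 6: alpha = 0.05. fail to reject H0.

R = 5, z = -0.3354, p = 0.737316, fail to reject H0.


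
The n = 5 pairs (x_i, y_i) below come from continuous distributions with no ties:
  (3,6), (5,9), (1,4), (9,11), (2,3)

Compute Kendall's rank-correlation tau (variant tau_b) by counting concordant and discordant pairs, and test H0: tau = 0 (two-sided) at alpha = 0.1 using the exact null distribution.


Step 1: Enumerate the 10 unordered pairs (i,j) with i<j and classify each by sign(x_j-x_i) * sign(y_j-y_i).
  (1,2):dx=+2,dy=+3->C; (1,3):dx=-2,dy=-2->C; (1,4):dx=+6,dy=+5->C; (1,5):dx=-1,dy=-3->C
  (2,3):dx=-4,dy=-5->C; (2,4):dx=+4,dy=+2->C; (2,5):dx=-3,dy=-6->C; (3,4):dx=+8,dy=+7->C
  (3,5):dx=+1,dy=-1->D; (4,5):dx=-7,dy=-8->C
Step 2: C = 9, D = 1, total pairs = 10.
Step 3: tau = (C - D)/(n(n-1)/2) = (9 - 1)/10 = 0.800000.
Step 4: Exact two-sided p-value (enumerate n! = 120 permutations of y under H0): p = 0.083333.
Step 5: alpha = 0.1. reject H0.

tau_b = 0.8000 (C=9, D=1), p = 0.083333, reject H0.


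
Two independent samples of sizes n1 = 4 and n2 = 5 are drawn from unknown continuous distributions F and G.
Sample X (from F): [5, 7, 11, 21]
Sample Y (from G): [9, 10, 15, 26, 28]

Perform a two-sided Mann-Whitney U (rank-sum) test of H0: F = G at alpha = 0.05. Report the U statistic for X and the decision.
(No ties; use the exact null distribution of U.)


Step 1: Combine and sort all 9 observations; assign midranks.
sorted (value, group): (5,X), (7,X), (9,Y), (10,Y), (11,X), (15,Y), (21,X), (26,Y), (28,Y)
ranks: 5->1, 7->2, 9->3, 10->4, 11->5, 15->6, 21->7, 26->8, 28->9
Step 2: Rank sum for X: R1 = 1 + 2 + 5 + 7 = 15.
Step 3: U_X = R1 - n1(n1+1)/2 = 15 - 4*5/2 = 15 - 10 = 5.
       U_Y = n1*n2 - U_X = 20 - 5 = 15.
Step 4: No ties, so the exact null distribution of U (based on enumerating the C(9,4) = 126 equally likely rank assignments) gives the two-sided p-value.
Step 5: p-value = 0.285714; compare to alpha = 0.05. fail to reject H0.

U_X = 5, p = 0.285714, fail to reject H0 at alpha = 0.05.


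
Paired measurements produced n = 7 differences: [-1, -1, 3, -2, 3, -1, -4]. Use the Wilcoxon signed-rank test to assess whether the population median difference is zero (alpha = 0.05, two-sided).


Step 1: Drop any zero differences (none here) and take |d_i|.
|d| = [1, 1, 3, 2, 3, 1, 4]
Step 2: Midrank |d_i| (ties get averaged ranks).
ranks: |1|->2, |1|->2, |3|->5.5, |2|->4, |3|->5.5, |1|->2, |4|->7
Step 3: Attach original signs; sum ranks with positive sign and with negative sign.
W+ = 5.5 + 5.5 = 11
W- = 2 + 2 + 4 + 2 + 7 = 17
(Check: W+ + W- = 28 should equal n(n+1)/2 = 28.)
Step 4: Test statistic W = min(W+, W-) = 11.
Step 5: Ties in |d|, so use the tie-corrected normal approximation.
        E[W] = n(n+1)/4 = 7*8/4 = 14.
        Tie groups: |d|=1 (t=3), |d|=3 (t=2); sum(t^3 - t) = 30.
        Var[W] = n(n+1)(2n+1)/24 - sum(t^3-t)/48 = 840/24 - 30/48 = 34.375.
        z = (W - E[W]) / sqrt(Var[W]) = (11 - 14) / 5.8630 = -0.5117.
        Two-sided p = 2*Phi(z) = 0.608874.
Step 6: alpha = 0.05. fail to reject H0.

W+ = 11, W- = 17, W = min = 11, p = 0.608874, fail to reject H0.


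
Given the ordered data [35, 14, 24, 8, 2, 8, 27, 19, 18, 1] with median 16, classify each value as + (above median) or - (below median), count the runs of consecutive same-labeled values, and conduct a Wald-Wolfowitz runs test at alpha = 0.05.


Step 1: Compute median = 16; label A = above, B = below.
Labels in order: ABABBBAAAB  (n_A = 5, n_B = 5)
Step 2: Count runs R = 6.
Step 3: Under H0 (random ordering), E[R] = 2*n_A*n_B/(n_A+n_B) + 1 = 2*5*5/10 + 1 = 6.0000.
        Var[R] = 2*n_A*n_B*(2*n_A*n_B - n_A - n_B) / ((n_A+n_B)^2 * (n_A+n_B-1)) = 2000/900 = 2.2222.
        SD[R] = 1.4907.
Step 4: R = E[R], so z = 0 with no continuity correction.
Step 5: Two-sided p-value via normal approximation = 2*(1 - Phi(|z|)) = 1.000000.
Step 6: alpha = 0.05. fail to reject H0.

R = 6, z = 0.0000, p = 1.000000, fail to reject H0.


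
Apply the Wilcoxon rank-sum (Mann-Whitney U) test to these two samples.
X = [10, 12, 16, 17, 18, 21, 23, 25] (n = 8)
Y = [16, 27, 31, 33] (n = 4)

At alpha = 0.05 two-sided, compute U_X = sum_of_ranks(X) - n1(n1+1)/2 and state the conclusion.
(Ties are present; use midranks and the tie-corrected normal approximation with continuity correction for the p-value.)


Step 1: Combine and sort all 12 observations; assign midranks.
sorted (value, group): (10,X), (12,X), (16,X), (16,Y), (17,X), (18,X), (21,X), (23,X), (25,X), (27,Y), (31,Y), (33,Y)
ranks: 10->1, 12->2, 16->3.5, 16->3.5, 17->5, 18->6, 21->7, 23->8, 25->9, 27->10, 31->11, 33->12
Step 2: Rank sum for X: R1 = 1 + 2 + 3.5 + 5 + 6 + 7 + 8 + 9 = 41.5.
Step 3: U_X = R1 - n1(n1+1)/2 = 41.5 - 8*9/2 = 41.5 - 36 = 5.5.
       U_Y = n1*n2 - U_X = 32 - 5.5 = 26.5.
Step 4: Ties are present, so use the tie-corrected normal approximation (with continuity correction) for the p-value.
Step 5: p-value = 0.088869; compare to alpha = 0.05. fail to reject H0.

U_X = 5.5, p = 0.088869, fail to reject H0 at alpha = 0.05.


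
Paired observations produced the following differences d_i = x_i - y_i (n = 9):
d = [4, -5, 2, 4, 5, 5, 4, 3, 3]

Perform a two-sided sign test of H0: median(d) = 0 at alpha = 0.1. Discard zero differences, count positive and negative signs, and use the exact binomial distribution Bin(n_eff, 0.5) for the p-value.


Step 1: Discard zero differences. Original n = 9; n_eff = number of nonzero differences = 9.
Nonzero differences (with sign): +4, -5, +2, +4, +5, +5, +4, +3, +3
Step 2: Count signs: positive = 8, negative = 1.
Step 3: Under H0: P(positive) = 0.5, so the number of positives S ~ Bin(9, 0.5).
Step 4: Two-sided exact p-value = sum of Bin(9,0.5) probabilities at or below the observed probability = 0.039062.
Step 5: alpha = 0.1. reject H0.

n_eff = 9, pos = 8, neg = 1, p = 0.039062, reject H0.


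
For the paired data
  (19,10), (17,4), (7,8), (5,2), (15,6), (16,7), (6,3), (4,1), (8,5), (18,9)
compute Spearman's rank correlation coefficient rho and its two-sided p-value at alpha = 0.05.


Step 1: Rank x and y separately (midranks; no ties here).
rank(x): 19->10, 17->8, 7->4, 5->2, 15->6, 16->7, 6->3, 4->1, 8->5, 18->9
rank(y): 10->10, 4->4, 8->8, 2->2, 6->6, 7->7, 3->3, 1->1, 5->5, 9->9
Step 2: d_i = R_x(i) - R_y(i); compute d_i^2.
  (10-10)^2=0, (8-4)^2=16, (4-8)^2=16, (2-2)^2=0, (6-6)^2=0, (7-7)^2=0, (3-3)^2=0, (1-1)^2=0, (5-5)^2=0, (9-9)^2=0
sum(d^2) = 32.
Step 3: rho = 1 - 6*32 / (10*(10^2 - 1)) = 1 - 192/990 = 0.806061.
Step 4: Under H0, t = rho * sqrt((n-2)/(1-rho^2)) = 3.8522 ~ t(8).
Step 5: Two-sided p-value from the t-distribution with 8 df = 0.004862.
Step 6: alpha = 0.05. reject H0.

rho = 0.8061, p = 0.004862, reject H0 at alpha = 0.05.


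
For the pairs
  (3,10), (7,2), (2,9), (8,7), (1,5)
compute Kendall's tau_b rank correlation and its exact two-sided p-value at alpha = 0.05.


Step 1: Enumerate the 10 unordered pairs (i,j) with i<j and classify each by sign(x_j-x_i) * sign(y_j-y_i).
  (1,2):dx=+4,dy=-8->D; (1,3):dx=-1,dy=-1->C; (1,4):dx=+5,dy=-3->D; (1,5):dx=-2,dy=-5->C
  (2,3):dx=-5,dy=+7->D; (2,4):dx=+1,dy=+5->C; (2,5):dx=-6,dy=+3->D; (3,4):dx=+6,dy=-2->D
  (3,5):dx=-1,dy=-4->C; (4,5):dx=-7,dy=-2->C
Step 2: C = 5, D = 5, total pairs = 10.
Step 3: tau = (C - D)/(n(n-1)/2) = (5 - 5)/10 = 0.000000.
Step 4: Exact two-sided p-value (enumerate n! = 120 permutations of y under H0): p = 1.000000.
Step 5: alpha = 0.05. fail to reject H0.

tau_b = 0.0000 (C=5, D=5), p = 1.000000, fail to reject H0.


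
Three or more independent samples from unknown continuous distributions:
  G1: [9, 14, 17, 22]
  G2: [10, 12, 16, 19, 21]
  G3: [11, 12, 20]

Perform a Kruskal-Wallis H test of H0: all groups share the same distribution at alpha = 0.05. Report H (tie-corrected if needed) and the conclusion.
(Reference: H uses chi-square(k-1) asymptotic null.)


Step 1: Combine all N = 12 observations and assign midranks.
sorted (value, group, rank): (9,G1,1), (10,G2,2), (11,G3,3), (12,G2,4.5), (12,G3,4.5), (14,G1,6), (16,G2,7), (17,G1,8), (19,G2,9), (20,G3,10), (21,G2,11), (22,G1,12)
Step 2: Sum ranks within each group.
R_1 = 27 (n_1 = 4)
R_2 = 33.5 (n_2 = 5)
R_3 = 17.5 (n_3 = 3)
Step 3: H = 12/(N(N+1)) * sum(R_i^2/n_i) - 3(N+1)
     = 12/(12*13) * (27^2/4 + 33.5^2/5 + 17.5^2/3) - 3*13
     = 0.076923 * 508.783 - 39
     = 0.137179.
Step 4: Ties present; correction factor C = 1 - 6/(12^3 - 12) = 0.996503. Corrected H = 0.137179 / 0.996503 = 0.137661.
Step 5: Under H0, H ~ chi^2(2); p-value = 0.933485.
Step 6: alpha = 0.05. fail to reject H0.

H = 0.1377, df = 2, p = 0.933485, fail to reject H0.


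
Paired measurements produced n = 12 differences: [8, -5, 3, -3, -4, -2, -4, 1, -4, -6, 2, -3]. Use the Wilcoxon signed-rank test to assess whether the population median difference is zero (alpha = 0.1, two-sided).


Step 1: Drop any zero differences (none here) and take |d_i|.
|d| = [8, 5, 3, 3, 4, 2, 4, 1, 4, 6, 2, 3]
Step 2: Midrank |d_i| (ties get averaged ranks).
ranks: |8|->12, |5|->10, |3|->5, |3|->5, |4|->8, |2|->2.5, |4|->8, |1|->1, |4|->8, |6|->11, |2|->2.5, |3|->5
Step 3: Attach original signs; sum ranks with positive sign and with negative sign.
W+ = 12 + 5 + 1 + 2.5 = 20.5
W- = 10 + 5 + 8 + 2.5 + 8 + 8 + 11 + 5 = 57.5
(Check: W+ + W- = 78 should equal n(n+1)/2 = 78.)
Step 4: Test statistic W = min(W+, W-) = 20.5.
Step 5: Ties in |d|, so use the tie-corrected normal approximation.
        E[W] = n(n+1)/4 = 12*13/4 = 39.
        Tie groups: |d|=2 (t=2), |d|=3 (t=3), |d|=4 (t=3); sum(t^3 - t) = 54.
        Var[W] = n(n+1)(2n+1)/24 - sum(t^3-t)/48 = 3900/24 - 54/48 = 161.375.
        z = (W - E[W]) / sqrt(Var[W]) = (20.5 - 39) / 12.7033 = -1.4563.
        Two-sided p = 2*Phi(z) = 0.145307.
Step 6: alpha = 0.1. fail to reject H0.

W+ = 20.5, W- = 57.5, W = min = 20.5, p = 0.145307, fail to reject H0.


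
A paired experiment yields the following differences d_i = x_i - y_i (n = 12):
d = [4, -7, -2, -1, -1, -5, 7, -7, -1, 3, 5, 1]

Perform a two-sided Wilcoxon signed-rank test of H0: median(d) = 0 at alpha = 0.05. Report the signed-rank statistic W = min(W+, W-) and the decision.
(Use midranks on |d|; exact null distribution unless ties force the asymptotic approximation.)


Step 1: Drop any zero differences (none here) and take |d_i|.
|d| = [4, 7, 2, 1, 1, 5, 7, 7, 1, 3, 5, 1]
Step 2: Midrank |d_i| (ties get averaged ranks).
ranks: |4|->7, |7|->11, |2|->5, |1|->2.5, |1|->2.5, |5|->8.5, |7|->11, |7|->11, |1|->2.5, |3|->6, |5|->8.5, |1|->2.5
Step 3: Attach original signs; sum ranks with positive sign and with negative sign.
W+ = 7 + 11 + 6 + 8.5 + 2.5 = 35
W- = 11 + 5 + 2.5 + 2.5 + 8.5 + 11 + 2.5 = 43
(Check: W+ + W- = 78 should equal n(n+1)/2 = 78.)
Step 4: Test statistic W = min(W+, W-) = 35.
Step 5: Ties in |d|, so use the tie-corrected normal approximation.
        E[W] = n(n+1)/4 = 12*13/4 = 39.
        Tie groups: |d|=1 (t=4), |d|=5 (t=2), |d|=7 (t=3); sum(t^3 - t) = 90.
        Var[W] = n(n+1)(2n+1)/24 - sum(t^3-t)/48 = 3900/24 - 90/48 = 160.625.
        z = (W - E[W]) / sqrt(Var[W]) = (35 - 39) / 12.6738 = -0.3156.
        Two-sided p = 2*Phi(z) = 0.752297.
Step 6: alpha = 0.05. fail to reject H0.

W+ = 35, W- = 43, W = min = 35, p = 0.752297, fail to reject H0.


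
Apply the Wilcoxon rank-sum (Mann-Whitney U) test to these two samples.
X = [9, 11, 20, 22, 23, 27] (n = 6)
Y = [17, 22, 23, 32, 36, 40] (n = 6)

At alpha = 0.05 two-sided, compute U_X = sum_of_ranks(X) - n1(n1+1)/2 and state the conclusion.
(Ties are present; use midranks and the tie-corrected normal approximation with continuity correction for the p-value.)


Step 1: Combine and sort all 12 observations; assign midranks.
sorted (value, group): (9,X), (11,X), (17,Y), (20,X), (22,X), (22,Y), (23,X), (23,Y), (27,X), (32,Y), (36,Y), (40,Y)
ranks: 9->1, 11->2, 17->3, 20->4, 22->5.5, 22->5.5, 23->7.5, 23->7.5, 27->9, 32->10, 36->11, 40->12
Step 2: Rank sum for X: R1 = 1 + 2 + 4 + 5.5 + 7.5 + 9 = 29.
Step 3: U_X = R1 - n1(n1+1)/2 = 29 - 6*7/2 = 29 - 21 = 8.
       U_Y = n1*n2 - U_X = 36 - 8 = 28.
Step 4: Ties are present, so use the tie-corrected normal approximation (with continuity correction) for the p-value.
Step 5: p-value = 0.126869; compare to alpha = 0.05. fail to reject H0.

U_X = 8, p = 0.126869, fail to reject H0 at alpha = 0.05.


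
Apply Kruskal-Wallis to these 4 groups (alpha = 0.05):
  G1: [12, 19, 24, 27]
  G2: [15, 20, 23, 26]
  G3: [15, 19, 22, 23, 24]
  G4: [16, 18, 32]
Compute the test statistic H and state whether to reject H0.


Step 1: Combine all N = 16 observations and assign midranks.
sorted (value, group, rank): (12,G1,1), (15,G2,2.5), (15,G3,2.5), (16,G4,4), (18,G4,5), (19,G1,6.5), (19,G3,6.5), (20,G2,8), (22,G3,9), (23,G2,10.5), (23,G3,10.5), (24,G1,12.5), (24,G3,12.5), (26,G2,14), (27,G1,15), (32,G4,16)
Step 2: Sum ranks within each group.
R_1 = 35 (n_1 = 4)
R_2 = 35 (n_2 = 4)
R_3 = 41 (n_3 = 5)
R_4 = 25 (n_4 = 3)
Step 3: H = 12/(N(N+1)) * sum(R_i^2/n_i) - 3(N+1)
     = 12/(16*17) * (35^2/4 + 35^2/4 + 41^2/5 + 25^2/3) - 3*17
     = 0.044118 * 1157.03 - 51
     = 0.045588.
Step 4: Ties present; correction factor C = 1 - 24/(16^3 - 16) = 0.994118. Corrected H = 0.045588 / 0.994118 = 0.045858.
Step 5: Under H0, H ~ chi^2(3); p-value = 0.997424.
Step 6: alpha = 0.05. fail to reject H0.

H = 0.0459, df = 3, p = 0.997424, fail to reject H0.


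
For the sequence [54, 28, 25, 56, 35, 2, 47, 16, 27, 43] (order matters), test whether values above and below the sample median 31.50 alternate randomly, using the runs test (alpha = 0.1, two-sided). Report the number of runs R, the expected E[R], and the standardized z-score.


Step 1: Compute median = 31.50; label A = above, B = below.
Labels in order: ABBAABABBA  (n_A = 5, n_B = 5)
Step 2: Count runs R = 7.
Step 3: Under H0 (random ordering), E[R] = 2*n_A*n_B/(n_A+n_B) + 1 = 2*5*5/10 + 1 = 6.0000.
        Var[R] = 2*n_A*n_B*(2*n_A*n_B - n_A - n_B) / ((n_A+n_B)^2 * (n_A+n_B-1)) = 2000/900 = 2.2222.
        SD[R] = 1.4907.
Step 4: Continuity-corrected z = (R - 0.5 - E[R]) / SD[R] = (7 - 0.5 - 6.0000) / 1.4907 = 0.3354.
Step 5: Two-sided p-value via normal approximation = 2*(1 - Phi(|z|)) = 0.737316.
Step 6: alpha = 0.1. fail to reject H0.

R = 7, z = 0.3354, p = 0.737316, fail to reject H0.


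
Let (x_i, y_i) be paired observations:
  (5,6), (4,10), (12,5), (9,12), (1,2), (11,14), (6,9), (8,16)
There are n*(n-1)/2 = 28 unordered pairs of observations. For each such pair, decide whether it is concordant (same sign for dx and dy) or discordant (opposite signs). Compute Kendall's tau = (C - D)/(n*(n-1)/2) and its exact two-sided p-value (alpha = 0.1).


Step 1: Enumerate the 28 unordered pairs (i,j) with i<j and classify each by sign(x_j-x_i) * sign(y_j-y_i).
  (1,2):dx=-1,dy=+4->D; (1,3):dx=+7,dy=-1->D; (1,4):dx=+4,dy=+6->C; (1,5):dx=-4,dy=-4->C
  (1,6):dx=+6,dy=+8->C; (1,7):dx=+1,dy=+3->C; (1,8):dx=+3,dy=+10->C; (2,3):dx=+8,dy=-5->D
  (2,4):dx=+5,dy=+2->C; (2,5):dx=-3,dy=-8->C; (2,6):dx=+7,dy=+4->C; (2,7):dx=+2,dy=-1->D
  (2,8):dx=+4,dy=+6->C; (3,4):dx=-3,dy=+7->D; (3,5):dx=-11,dy=-3->C; (3,6):dx=-1,dy=+9->D
  (3,7):dx=-6,dy=+4->D; (3,8):dx=-4,dy=+11->D; (4,5):dx=-8,dy=-10->C; (4,6):dx=+2,dy=+2->C
  (4,7):dx=-3,dy=-3->C; (4,8):dx=-1,dy=+4->D; (5,6):dx=+10,dy=+12->C; (5,7):dx=+5,dy=+7->C
  (5,8):dx=+7,dy=+14->C; (6,7):dx=-5,dy=-5->C; (6,8):dx=-3,dy=+2->D; (7,8):dx=+2,dy=+7->C
Step 2: C = 18, D = 10, total pairs = 28.
Step 3: tau = (C - D)/(n(n-1)/2) = (18 - 10)/28 = 0.285714.
Step 4: Exact two-sided p-value (enumerate n! = 40320 permutations of y under H0): p = 0.398760.
Step 5: alpha = 0.1. fail to reject H0.

tau_b = 0.2857 (C=18, D=10), p = 0.398760, fail to reject H0.


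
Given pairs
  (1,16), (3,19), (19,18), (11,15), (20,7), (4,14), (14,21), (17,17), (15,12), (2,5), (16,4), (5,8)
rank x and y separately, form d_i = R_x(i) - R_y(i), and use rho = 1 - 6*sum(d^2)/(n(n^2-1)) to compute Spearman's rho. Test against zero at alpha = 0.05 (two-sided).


Step 1: Rank x and y separately (midranks; no ties here).
rank(x): 1->1, 3->3, 19->11, 11->6, 20->12, 4->4, 14->7, 17->10, 15->8, 2->2, 16->9, 5->5
rank(y): 16->8, 19->11, 18->10, 15->7, 7->3, 14->6, 21->12, 17->9, 12->5, 5->2, 4->1, 8->4
Step 2: d_i = R_x(i) - R_y(i); compute d_i^2.
  (1-8)^2=49, (3-11)^2=64, (11-10)^2=1, (6-7)^2=1, (12-3)^2=81, (4-6)^2=4, (7-12)^2=25, (10-9)^2=1, (8-5)^2=9, (2-2)^2=0, (9-1)^2=64, (5-4)^2=1
sum(d^2) = 300.
Step 3: rho = 1 - 6*300 / (12*(12^2 - 1)) = 1 - 1800/1716 = -0.048951.
Step 4: Under H0, t = rho * sqrt((n-2)/(1-rho^2)) = -0.1550 ~ t(10).
Step 5: Two-sided p-value from the t-distribution with 10 df = 0.879919.
Step 6: alpha = 0.05. fail to reject H0.

rho = -0.0490, p = 0.879919, fail to reject H0 at alpha = 0.05.


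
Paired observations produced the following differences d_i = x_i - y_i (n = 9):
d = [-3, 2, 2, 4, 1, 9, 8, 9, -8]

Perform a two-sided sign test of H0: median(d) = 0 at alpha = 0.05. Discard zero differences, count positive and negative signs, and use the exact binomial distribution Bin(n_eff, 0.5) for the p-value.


Step 1: Discard zero differences. Original n = 9; n_eff = number of nonzero differences = 9.
Nonzero differences (with sign): -3, +2, +2, +4, +1, +9, +8, +9, -8
Step 2: Count signs: positive = 7, negative = 2.
Step 3: Under H0: P(positive) = 0.5, so the number of positives S ~ Bin(9, 0.5).
Step 4: Two-sided exact p-value = sum of Bin(9,0.5) probabilities at or below the observed probability = 0.179688.
Step 5: alpha = 0.05. fail to reject H0.

n_eff = 9, pos = 7, neg = 2, p = 0.179688, fail to reject H0.


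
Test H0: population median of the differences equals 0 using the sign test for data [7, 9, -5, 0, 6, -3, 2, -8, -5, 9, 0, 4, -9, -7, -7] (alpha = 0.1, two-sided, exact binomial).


Step 1: Discard zero differences. Original n = 15; n_eff = number of nonzero differences = 13.
Nonzero differences (with sign): +7, +9, -5, +6, -3, +2, -8, -5, +9, +4, -9, -7, -7
Step 2: Count signs: positive = 6, negative = 7.
Step 3: Under H0: P(positive) = 0.5, so the number of positives S ~ Bin(13, 0.5).
Step 4: Two-sided exact p-value = sum of Bin(13,0.5) probabilities at or below the observed probability = 1.000000.
Step 5: alpha = 0.1. fail to reject H0.

n_eff = 13, pos = 6, neg = 7, p = 1.000000, fail to reject H0.


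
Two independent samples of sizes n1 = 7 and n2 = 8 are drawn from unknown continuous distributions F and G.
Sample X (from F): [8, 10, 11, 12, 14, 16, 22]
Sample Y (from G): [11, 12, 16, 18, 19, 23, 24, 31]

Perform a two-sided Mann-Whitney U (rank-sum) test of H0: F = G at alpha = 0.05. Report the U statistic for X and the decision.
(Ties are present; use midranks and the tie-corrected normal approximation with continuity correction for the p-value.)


Step 1: Combine and sort all 15 observations; assign midranks.
sorted (value, group): (8,X), (10,X), (11,X), (11,Y), (12,X), (12,Y), (14,X), (16,X), (16,Y), (18,Y), (19,Y), (22,X), (23,Y), (24,Y), (31,Y)
ranks: 8->1, 10->2, 11->3.5, 11->3.5, 12->5.5, 12->5.5, 14->7, 16->8.5, 16->8.5, 18->10, 19->11, 22->12, 23->13, 24->14, 31->15
Step 2: Rank sum for X: R1 = 1 + 2 + 3.5 + 5.5 + 7 + 8.5 + 12 = 39.5.
Step 3: U_X = R1 - n1(n1+1)/2 = 39.5 - 7*8/2 = 39.5 - 28 = 11.5.
       U_Y = n1*n2 - U_X = 56 - 11.5 = 44.5.
Step 4: Ties are present, so use the tie-corrected normal approximation (with continuity correction) for the p-value.
Step 5: p-value = 0.063365; compare to alpha = 0.05. fail to reject H0.

U_X = 11.5, p = 0.063365, fail to reject H0 at alpha = 0.05.
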